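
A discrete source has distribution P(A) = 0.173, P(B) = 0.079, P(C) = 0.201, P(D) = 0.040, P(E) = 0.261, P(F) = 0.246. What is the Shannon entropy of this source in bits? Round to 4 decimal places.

2.3817 bits

H = −Σ pᵢ log₂ pᵢ.
−0.173·log₂(0.173) = 0.4379
−0.079·log₂(0.079) = 0.2893
−0.201·log₂(0.201) = 0.4653
−0.040·log₂(0.040) = 0.1858
−0.261·log₂(0.261) = 0.5058
−0.246·log₂(0.246) = 0.4977
Sum ≈ 2.3817 → 2.3817 bits.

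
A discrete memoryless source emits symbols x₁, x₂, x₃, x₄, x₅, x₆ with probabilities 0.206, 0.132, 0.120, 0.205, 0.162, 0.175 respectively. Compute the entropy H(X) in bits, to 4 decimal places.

2.5564 bits

H = −Σ pᵢ log₂ pᵢ.
−0.206·log₂(0.206) = 0.4695
−0.132·log₂(0.132) = 0.3856
−0.120·log₂(0.120) = 0.3671
−0.205·log₂(0.205) = 0.4687
−0.162·log₂(0.162) = 0.4254
−0.175·log₂(0.175) = 0.4401
Sum ≈ 2.5564 → 2.5564 bits.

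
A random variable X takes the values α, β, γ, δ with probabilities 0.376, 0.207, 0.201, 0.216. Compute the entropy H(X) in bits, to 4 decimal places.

1.9438 bits

H = −Σ pᵢ log₂ pᵢ.
−0.376·log₂(0.376) = 0.5306
−0.207·log₂(0.207) = 0.4704
−0.201·log₂(0.201) = 0.4653
−0.216·log₂(0.216) = 0.4776
Sum ≈ 1.9438 → 1.9438 bits.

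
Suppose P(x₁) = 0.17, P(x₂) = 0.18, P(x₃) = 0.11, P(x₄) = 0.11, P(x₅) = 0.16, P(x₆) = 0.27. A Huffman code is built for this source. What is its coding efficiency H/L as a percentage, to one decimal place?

Entropy H = −Σ p log₂ p ≈ 2.5135 bits.
Huffman merges: 11/100+11/100→11/50; 4/25+17/100→33/100; 9/50+11/50→2/5; 27/100+33/100→3/5; 2/5+3/5→1. L = 51/20 ≈ 2.5500.
Efficiency = H/L = 2.5135/2.5500 = 98.6%.

98.6%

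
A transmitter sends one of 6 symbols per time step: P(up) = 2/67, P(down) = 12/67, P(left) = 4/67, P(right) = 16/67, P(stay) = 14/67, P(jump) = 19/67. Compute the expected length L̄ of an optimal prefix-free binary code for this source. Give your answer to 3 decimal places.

Repeatedly combine the two least-probable nodes; the expected code length is the sum of the merged weights.
merge 2/67 + 4/67 → 6/67
merge 6/67 + 12/67 → 18/67
merge 14/67 + 16/67 → 30/67
merge 18/67 + 19/67 → 37/67
merge 30/67 + 37/67 → 1
L = 6/67 + 18/67 + 30/67 + 37/67 + 1 = 158/67 ≈ 2.358 bits/symbol.

2.358 bits/symbol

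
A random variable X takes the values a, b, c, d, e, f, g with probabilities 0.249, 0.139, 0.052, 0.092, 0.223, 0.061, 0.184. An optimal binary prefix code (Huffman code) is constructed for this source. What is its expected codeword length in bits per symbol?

2.641 bits/symbol

Repeatedly combine the two least-probable nodes; the expected code length is the sum of the merged weights.
merge 13/250 + 61/1000 → 113/1000
merge 23/250 + 113/1000 → 41/200
merge 139/1000 + 23/125 → 323/1000
merge 41/200 + 223/1000 → 107/250
merge 249/1000 + 323/1000 → 143/250
merge 107/250 + 143/250 → 1
L = 113/1000 + 41/200 + 323/1000 + 107/250 + 143/250 + 1 = 2641/1000 = 2.641 bits/symbol.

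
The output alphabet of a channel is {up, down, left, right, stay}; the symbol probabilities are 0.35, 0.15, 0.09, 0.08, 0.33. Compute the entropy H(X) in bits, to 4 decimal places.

2.0726 bits

H = −Σ pᵢ log₂ pᵢ.
−0.35·log₂(0.35) = 0.5301
−0.15·log₂(0.15) = 0.4105
−0.09·log₂(0.09) = 0.3127
−0.08·log₂(0.08) = 0.2915
−0.33·log₂(0.33) = 0.5278
Sum ≈ 2.0726 → 2.0726 bits.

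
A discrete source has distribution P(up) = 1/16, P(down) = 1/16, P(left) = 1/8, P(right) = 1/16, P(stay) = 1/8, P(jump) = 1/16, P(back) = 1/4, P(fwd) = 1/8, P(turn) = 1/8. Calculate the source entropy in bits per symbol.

3 bits

Each probability is a power of 1/2, so log₂(1/p) is an integer.
H = Σ p·log₂(1/p) = 1/16·4 + 1/16·4 + 1/8·3 + 1/16·4 + 1/8·3 + 1/16·4 + 1/4·2 + 1/8·3 + 1/8·3 = 3 bits.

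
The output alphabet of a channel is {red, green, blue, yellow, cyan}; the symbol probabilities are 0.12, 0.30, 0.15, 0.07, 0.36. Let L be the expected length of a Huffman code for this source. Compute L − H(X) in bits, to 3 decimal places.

0.072 bits

Entropy H = −Σ p log₂ p ≈ 2.0979 bits.
Huffman merges: 7/100+3/25→19/100; 3/20+19/100→17/50; 3/10+17/50→16/25; 9/25+16/25→1. L = 217/100 ≈ 2.1700.
L − H = 2.1700 − 2.0979 = 0.072 bits.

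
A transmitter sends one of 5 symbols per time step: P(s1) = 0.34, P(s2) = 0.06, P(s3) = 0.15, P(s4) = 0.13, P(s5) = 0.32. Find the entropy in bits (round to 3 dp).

H = −Σ pᵢ log₂ pᵢ.
−0.34·log₂(0.34) = 0.5292
−0.06·log₂(0.06) = 0.2435
−0.15·log₂(0.15) = 0.4105
−0.13·log₂(0.13) = 0.3826
−0.32·log₂(0.32) = 0.5260
Sum ≈ 2.0919 → 2.092 bits.

2.092 bits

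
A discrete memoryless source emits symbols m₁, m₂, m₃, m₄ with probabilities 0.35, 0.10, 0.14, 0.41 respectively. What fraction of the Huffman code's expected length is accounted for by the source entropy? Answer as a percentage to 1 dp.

97.6%

Entropy H = −Σ p log₂ p ≈ 1.7868 bits.
Huffman merges: 1/10+7/50→6/25; 6/25+7/20→59/100; 41/100+59/100→1. L = 183/100 ≈ 1.8300.
Efficiency = H/L = 1.7868/1.8300 = 97.6%.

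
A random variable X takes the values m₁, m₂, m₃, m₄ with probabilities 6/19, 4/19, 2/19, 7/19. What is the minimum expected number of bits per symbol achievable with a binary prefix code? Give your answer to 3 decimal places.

1.947 bits/symbol

Repeatedly combine the two least-probable nodes; the expected code length is the sum of the merged weights.
merge 2/19 + 4/19 → 6/19
merge 6/19 + 6/19 → 12/19
merge 7/19 + 12/19 → 1
L = 6/19 + 12/19 + 1 = 37/19 ≈ 1.947 bits/symbol.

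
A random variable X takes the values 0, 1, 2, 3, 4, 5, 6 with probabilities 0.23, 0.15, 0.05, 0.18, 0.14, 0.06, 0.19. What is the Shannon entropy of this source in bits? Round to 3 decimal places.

2.655 bits

H = −Σ pᵢ log₂ pᵢ.
−0.23·log₂(0.23) = 0.4877
−0.15·log₂(0.15) = 0.4105
−0.05·log₂(0.05) = 0.2161
−0.18·log₂(0.18) = 0.4453
−0.14·log₂(0.14) = 0.3971
−0.06·log₂(0.06) = 0.2435
−0.19·log₂(0.19) = 0.4552
Sum ≈ 2.6555 → 2.655 bits.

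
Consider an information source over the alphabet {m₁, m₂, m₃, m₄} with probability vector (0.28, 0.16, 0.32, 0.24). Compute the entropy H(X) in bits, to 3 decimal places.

H = −Σ pᵢ log₂ pᵢ.
−0.28·log₂(0.28) = 0.5142
−0.16·log₂(0.16) = 0.4230
−0.32·log₂(0.32) = 0.5260
−0.24·log₂(0.24) = 0.4941
Sum ≈ 1.9574 → 1.957 bits.

1.957 bits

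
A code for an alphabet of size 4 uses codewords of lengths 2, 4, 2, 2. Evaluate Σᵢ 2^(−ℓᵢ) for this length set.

0.8125

With common denominator 2^4 = 16: Σ 2^(−ℓᵢ) = 4/16 + 1/16 + 4/16 + 4/16 = 13/16 = 0.8125.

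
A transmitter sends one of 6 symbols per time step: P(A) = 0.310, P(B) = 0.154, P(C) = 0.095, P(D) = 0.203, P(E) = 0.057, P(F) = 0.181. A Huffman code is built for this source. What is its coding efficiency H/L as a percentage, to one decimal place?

98.1%

Entropy H = −Σ p log₂ p ≈ 2.4110 bits.
Huffman merges: 57/1000+19/200→19/125; 19/125+77/500→153/500; 181/1000+203/1000→48/125; 153/500+31/100→77/125; 48/125+77/125→1. L = 1229/500 ≈ 2.4580.
Efficiency = H/L = 2.4110/2.4580 = 98.1%.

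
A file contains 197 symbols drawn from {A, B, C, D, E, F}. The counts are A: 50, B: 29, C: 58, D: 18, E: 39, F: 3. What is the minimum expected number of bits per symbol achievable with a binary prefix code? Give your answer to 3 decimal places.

2.360 bits/symbol

Probabilities are the counts divided by 197.
Repeatedly combine the two least-probable nodes; the expected code length is the sum of the merged weights.
merge 3/197 + 18/197 → 21/197
merge 21/197 + 29/197 → 50/197
merge 39/197 + 50/197 → 89/197
merge 50/197 + 58/197 → 108/197
merge 89/197 + 108/197 → 1
L = 21/197 + 50/197 + 89/197 + 108/197 + 1 = 465/197 ≈ 2.360 bits/symbol.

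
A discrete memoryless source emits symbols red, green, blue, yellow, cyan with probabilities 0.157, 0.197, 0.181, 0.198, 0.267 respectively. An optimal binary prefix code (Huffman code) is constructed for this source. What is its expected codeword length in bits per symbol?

Repeatedly combine the two least-probable nodes; the expected code length is the sum of the merged weights.
merge 157/1000 + 181/1000 → 169/500
merge 197/1000 + 99/500 → 79/200
merge 267/1000 + 169/500 → 121/200
merge 79/200 + 121/200 → 1
L = 169/500 + 79/200 + 121/200 + 1 = 1169/500 = 2.338 bits/symbol.

2.338 bits/symbol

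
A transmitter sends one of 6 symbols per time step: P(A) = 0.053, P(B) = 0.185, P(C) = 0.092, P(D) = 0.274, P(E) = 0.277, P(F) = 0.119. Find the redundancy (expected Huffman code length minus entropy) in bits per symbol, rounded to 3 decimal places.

0.027 bits

Entropy H = −Σ p log₂ p ≈ 2.3819 bits.
Huffman merges: 53/1000+23/250→29/200; 119/1000+29/200→33/125; 37/200+33/125→449/1000; 137/500+277/1000→551/1000; 449/1000+551/1000→1. L = 2409/1000 ≈ 2.4090.
L − H = 2.4090 − 2.3819 = 0.027 bits.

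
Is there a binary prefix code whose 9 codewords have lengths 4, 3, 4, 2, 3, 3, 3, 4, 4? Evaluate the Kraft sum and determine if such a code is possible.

With common denominator 2^4 = 16: Σ 2^(−ℓᵢ) = 1/16 + 2/16 + 1/16 + 4/16 + 2/16 + 2/16 + 2/16 + 1/16 + 1/16 = 16/16 = 1.
Kraft's inequality requires Σ ≤ 1; here Σ = 1 ≤ 1, so such a prefix code exists.

1; yes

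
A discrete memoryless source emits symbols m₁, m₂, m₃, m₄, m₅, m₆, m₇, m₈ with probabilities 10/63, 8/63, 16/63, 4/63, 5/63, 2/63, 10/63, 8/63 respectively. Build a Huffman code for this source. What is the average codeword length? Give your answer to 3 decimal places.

2.841 bits/symbol

Repeatedly combine the two least-probable nodes; the expected code length is the sum of the merged weights.
merge 2/63 + 4/63 → 2/21
merge 5/63 + 2/21 → 11/63
merge 8/63 + 8/63 → 16/63
merge 10/63 + 10/63 → 20/63
merge 11/63 + 16/63 → 3/7
merge 16/63 + 20/63 → 4/7
merge 3/7 + 4/7 → 1
L = 2/21 + 11/63 + 16/63 + 20/63 + 3/7 + 4/7 + 1 = 179/63 ≈ 2.841 bits/symbol.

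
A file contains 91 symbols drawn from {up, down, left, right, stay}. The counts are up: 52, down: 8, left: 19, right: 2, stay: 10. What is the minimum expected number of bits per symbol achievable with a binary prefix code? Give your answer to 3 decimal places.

Probabilities are the counts divided by 91.
Repeatedly combine the two least-probable nodes; the expected code length is the sum of the merged weights.
merge 2/91 + 8/91 → 10/91
merge 10/91 + 10/91 → 20/91
merge 19/91 + 20/91 → 3/7
merge 3/7 + 4/7 → 1
L = 10/91 + 20/91 + 3/7 + 1 = 160/91 ≈ 1.758 bits/symbol.

1.758 bits/symbol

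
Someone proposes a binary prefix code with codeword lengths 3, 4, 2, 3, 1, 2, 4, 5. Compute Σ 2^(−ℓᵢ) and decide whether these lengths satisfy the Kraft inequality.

1.40625; no

With common denominator 2^5 = 32: Σ 2^(−ℓᵢ) = 4/32 + 2/32 + 8/32 + 4/32 + 16/32 + 8/32 + 2/32 + 1/32 = 45/32 = 1.40625.
Kraft's inequality requires Σ ≤ 1; here Σ = 1.40625 > 1, so no such prefix code exists.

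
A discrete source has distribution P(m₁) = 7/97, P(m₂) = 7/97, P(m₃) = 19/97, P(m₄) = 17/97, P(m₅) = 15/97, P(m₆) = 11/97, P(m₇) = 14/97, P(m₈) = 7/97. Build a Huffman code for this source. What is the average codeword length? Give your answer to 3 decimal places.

2.948 bits/symbol

Repeatedly combine the two least-probable nodes; the expected code length is the sum of the merged weights.
merge 7/97 + 7/97 → 14/97
merge 7/97 + 11/97 → 18/97
merge 14/97 + 14/97 → 28/97
merge 15/97 + 17/97 → 32/97
merge 18/97 + 19/97 → 37/97
merge 28/97 + 32/97 → 60/97
merge 37/97 + 60/97 → 1
L = 14/97 + 18/97 + 28/97 + 32/97 + 37/97 + 60/97 + 1 = 286/97 ≈ 2.948 bits/symbol.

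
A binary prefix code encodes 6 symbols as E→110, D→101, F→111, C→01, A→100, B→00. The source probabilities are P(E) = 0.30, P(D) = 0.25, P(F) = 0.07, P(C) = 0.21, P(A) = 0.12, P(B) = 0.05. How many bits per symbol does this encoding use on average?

2.74 bits/symbol

L̄ = Σ pᵢ·ℓᵢ = 0.30·3 + 0.25·3 + 0.07·3 + 0.21·2 + 0.12·3 + 0.05·2 = 2.74 bits/symbol.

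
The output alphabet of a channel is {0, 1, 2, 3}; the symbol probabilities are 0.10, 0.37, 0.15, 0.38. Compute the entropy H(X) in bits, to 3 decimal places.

1.804 bits

H = −Σ pᵢ log₂ pᵢ.
−0.10·log₂(0.10) = 0.3322
−0.37·log₂(0.37) = 0.5307
−0.15·log₂(0.15) = 0.4105
−0.38·log₂(0.38) = 0.5305
Sum ≈ 1.8039 → 1.804 bits.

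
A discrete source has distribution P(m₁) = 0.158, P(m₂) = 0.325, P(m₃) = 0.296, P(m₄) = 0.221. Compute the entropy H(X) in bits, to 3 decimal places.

1.949 bits

H = −Σ pᵢ log₂ pᵢ.
−0.158·log₂(0.158) = 0.4206
−0.325·log₂(0.325) = 0.5270
−0.296·log₂(0.296) = 0.5199
−0.221·log₂(0.221) = 0.4813
Sum ≈ 1.9488 → 1.949 bits.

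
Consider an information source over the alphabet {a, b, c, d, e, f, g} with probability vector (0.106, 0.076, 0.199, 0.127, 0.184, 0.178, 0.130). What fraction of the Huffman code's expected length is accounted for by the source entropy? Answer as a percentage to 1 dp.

98.0%

Entropy H = −Σ p log₂ p ≈ 2.7426 bits.
Huffman merges: 19/250+53/500→91/500; 127/1000+13/100→257/1000; 89/500+91/500→9/25; 23/125+199/1000→383/1000; 257/1000+9/25→617/1000; 383/1000+617/1000→1. L = 2799/1000 ≈ 2.7990.
Efficiency = H/L = 2.7426/2.7990 = 98.0%.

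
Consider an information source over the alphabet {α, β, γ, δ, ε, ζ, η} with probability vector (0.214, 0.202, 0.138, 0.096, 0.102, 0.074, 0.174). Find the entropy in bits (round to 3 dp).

2.714 bits

H = −Σ pᵢ log₂ pᵢ.
−0.214·log₂(0.214) = 0.4760
−0.202·log₂(0.202) = 0.4661
−0.138·log₂(0.138) = 0.3943
−0.096·log₂(0.096) = 0.3246
−0.102·log₂(0.102) = 0.3359
−0.074·log₂(0.074) = 0.2780
−0.174·log₂(0.174) = 0.4390
Sum ≈ 2.7139 → 2.714 bits.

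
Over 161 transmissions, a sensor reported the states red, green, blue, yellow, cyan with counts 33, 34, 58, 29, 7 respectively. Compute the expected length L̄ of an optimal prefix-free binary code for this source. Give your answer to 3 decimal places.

2.224 bits/symbol

Probabilities are the counts divided by 161.
Repeatedly combine the two least-probable nodes; the expected code length is the sum of the merged weights.
merge 1/23 + 29/161 → 36/161
merge 33/161 + 34/161 → 67/161
merge 36/161 + 58/161 → 94/161
merge 67/161 + 94/161 → 1
L = 36/161 + 67/161 + 94/161 + 1 = 358/161 ≈ 2.224 bits/symbol.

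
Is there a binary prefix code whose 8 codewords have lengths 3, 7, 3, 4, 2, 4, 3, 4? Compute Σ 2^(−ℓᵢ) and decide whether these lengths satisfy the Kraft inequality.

0.8203125; yes

With common denominator 2^7 = 128: Σ 2^(−ℓᵢ) = 16/128 + 1/128 + 16/128 + 8/128 + 32/128 + 8/128 + 16/128 + 8/128 = 105/128 = 0.8203125.
Kraft's inequality requires Σ ≤ 1; here Σ = 0.8203125 ≤ 1, so such a prefix code exists.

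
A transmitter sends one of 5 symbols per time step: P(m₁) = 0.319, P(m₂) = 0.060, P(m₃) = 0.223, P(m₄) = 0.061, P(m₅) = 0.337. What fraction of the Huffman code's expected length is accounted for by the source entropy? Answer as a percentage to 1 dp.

95.6%

Entropy H = −Σ p log₂ p ≈ 2.0271 bits.
Huffman merges: 3/50+61/1000→121/1000; 121/1000+223/1000→43/125; 319/1000+337/1000→82/125; 43/125+82/125→1. L = 2121/1000 ≈ 2.1210.
Efficiency = H/L = 2.0271/2.1210 = 95.6%.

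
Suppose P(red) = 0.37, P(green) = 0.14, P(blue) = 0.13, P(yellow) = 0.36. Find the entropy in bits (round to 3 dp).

H = −Σ pᵢ log₂ pᵢ.
−0.37·log₂(0.37) = 0.5307
−0.14·log₂(0.14) = 0.3971
−0.13·log₂(0.13) = 0.3826
−0.36·log₂(0.36) = 0.5306
Sum ≈ 1.8411 → 1.841 bits.

1.841 bits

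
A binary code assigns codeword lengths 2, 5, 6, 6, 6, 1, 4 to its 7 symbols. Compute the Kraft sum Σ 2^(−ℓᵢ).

0.890625

With common denominator 2^6 = 64: Σ 2^(−ℓᵢ) = 16/64 + 2/64 + 1/64 + 1/64 + 1/64 + 32/64 + 4/64 = 57/64 = 0.890625.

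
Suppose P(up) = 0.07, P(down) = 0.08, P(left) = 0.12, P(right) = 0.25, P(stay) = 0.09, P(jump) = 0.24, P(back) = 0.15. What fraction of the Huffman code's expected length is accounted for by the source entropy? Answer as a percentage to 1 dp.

Entropy H = −Σ p log₂ p ≈ 2.6445 bits.
Huffman merges: 7/100+2/25→3/20; 9/100+3/25→21/100; 3/20+3/20→3/10; 21/100+6/25→9/20; 1/4+3/10→11/20; 9/20+11/20→1. L = 133/50 ≈ 2.6600.
Efficiency = H/L = 2.6445/2.6600 = 99.4%.

99.4%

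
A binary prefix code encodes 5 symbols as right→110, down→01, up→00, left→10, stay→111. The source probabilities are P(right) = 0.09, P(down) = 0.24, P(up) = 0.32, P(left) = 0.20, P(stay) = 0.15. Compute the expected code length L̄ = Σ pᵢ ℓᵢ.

L̄ = Σ pᵢ·ℓᵢ = 0.09·3 + 0.24·2 + 0.32·2 + 0.20·2 + 0.15·3 = 2.24 bits/symbol.

2.24 bits/symbol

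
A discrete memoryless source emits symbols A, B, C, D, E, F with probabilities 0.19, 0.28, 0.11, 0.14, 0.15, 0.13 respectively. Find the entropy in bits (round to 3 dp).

H = −Σ pᵢ log₂ pᵢ.
−0.19·log₂(0.19) = 0.4552
−0.28·log₂(0.28) = 0.5142
−0.11·log₂(0.11) = 0.3503
−0.14·log₂(0.14) = 0.3971
−0.15·log₂(0.15) = 0.4105
−0.13·log₂(0.13) = 0.3826
Sum ≈ 2.5100 → 2.510 bits.

2.510 bits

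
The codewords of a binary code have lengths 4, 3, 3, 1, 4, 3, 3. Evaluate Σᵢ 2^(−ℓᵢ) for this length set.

With common denominator 2^4 = 16: Σ 2^(−ℓᵢ) = 1/16 + 2/16 + 2/16 + 8/16 + 1/16 + 2/16 + 2/16 = 18/16 = 1.125.

1.125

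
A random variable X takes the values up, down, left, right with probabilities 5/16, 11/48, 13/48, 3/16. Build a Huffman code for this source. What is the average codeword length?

Repeatedly combine the two least-probable nodes; the expected code length is the sum of the merged weights.
merge 3/16 + 11/48 → 5/12
merge 13/48 + 5/16 → 7/12
merge 5/12 + 7/12 → 1
L = 5/12 + 7/12 + 1 = 2 bits/symbol.

2 bits/symbol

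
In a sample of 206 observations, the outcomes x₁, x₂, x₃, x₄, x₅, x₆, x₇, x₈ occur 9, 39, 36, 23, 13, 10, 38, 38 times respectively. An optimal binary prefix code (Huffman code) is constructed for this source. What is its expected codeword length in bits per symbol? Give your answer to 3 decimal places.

Probabilities are the counts divided by 206.
Repeatedly combine the two least-probable nodes; the expected code length is the sum of the merged weights.
merge 9/206 + 5/103 → 19/206
merge 13/206 + 19/206 → 16/103
merge 23/206 + 16/103 → 55/206
merge 18/103 + 19/103 → 37/103
merge 19/103 + 39/206 → 77/206
merge 55/206 + 37/103 → 129/206
merge 77/206 + 129/206 → 1
L = 19/206 + 16/103 + 55/206 + 37/103 + 77/206 + 129/206 + 1 = 296/103 ≈ 2.874 bits/symbol.

2.874 bits/symbol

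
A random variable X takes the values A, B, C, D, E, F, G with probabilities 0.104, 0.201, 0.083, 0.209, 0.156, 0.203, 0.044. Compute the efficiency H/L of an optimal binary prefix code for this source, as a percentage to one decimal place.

97.9%

Entropy H = −Σ p log₂ p ≈ 2.6583 bits.
Huffman merges: 11/250+83/1000→127/1000; 13/125+127/1000→231/1000; 39/250+201/1000→357/1000; 203/1000+209/1000→103/250; 231/1000+357/1000→147/250; 103/250+147/250→1. L = 543/200 ≈ 2.7150.
Efficiency = H/L = 2.6583/2.7150 = 97.9%.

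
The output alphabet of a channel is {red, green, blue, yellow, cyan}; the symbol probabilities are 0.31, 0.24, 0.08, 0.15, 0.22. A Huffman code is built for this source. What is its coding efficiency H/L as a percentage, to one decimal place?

98.7%

Entropy H = −Σ p log₂ p ≈ 2.2006 bits.
Huffman merges: 2/25+3/20→23/100; 11/50+23/100→9/20; 6/25+31/100→11/20; 9/20+11/20→1. L = 223/100 ≈ 2.2300.
Efficiency = H/L = 2.2006/2.2300 = 98.7%.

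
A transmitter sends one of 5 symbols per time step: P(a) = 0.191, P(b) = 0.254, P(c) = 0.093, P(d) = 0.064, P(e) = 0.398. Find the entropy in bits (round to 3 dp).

2.060 bits

H = −Σ pᵢ log₂ pᵢ.
−0.191·log₂(0.191) = 0.4562
−0.254·log₂(0.254) = 0.5022
−0.093·log₂(0.093) = 0.3187
−0.064·log₂(0.064) = 0.2538
−0.398·log₂(0.398) = 0.5290
Sum ≈ 2.0599 → 2.060 bits.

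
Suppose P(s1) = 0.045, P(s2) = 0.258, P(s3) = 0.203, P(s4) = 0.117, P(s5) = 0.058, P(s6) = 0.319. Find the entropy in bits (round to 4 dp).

2.2988 bits

H = −Σ pᵢ log₂ pᵢ.
−0.045·log₂(0.045) = 0.2013
−0.258·log₂(0.258) = 0.5043
−0.203·log₂(0.203) = 0.4670
−0.117·log₂(0.117) = 0.3622
−0.058·log₂(0.058) = 0.2383
−0.319·log₂(0.319) = 0.5258
Sum ≈ 2.2988 → 2.2988 bits.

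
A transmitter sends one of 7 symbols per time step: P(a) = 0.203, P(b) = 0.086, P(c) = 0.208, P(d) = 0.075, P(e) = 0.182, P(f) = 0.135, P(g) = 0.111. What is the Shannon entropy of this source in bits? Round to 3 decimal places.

2.712 bits

H = −Σ pᵢ log₂ pᵢ.
−0.203·log₂(0.203) = 0.4670
−0.086·log₂(0.086) = 0.3044
−0.208·log₂(0.208) = 0.4712
−0.075·log₂(0.075) = 0.2803
−0.182·log₂(0.182) = 0.4474
−0.135·log₂(0.135) = 0.3900
−0.111·log₂(0.111) = 0.3520
Sum ≈ 2.7122 → 2.712 bits.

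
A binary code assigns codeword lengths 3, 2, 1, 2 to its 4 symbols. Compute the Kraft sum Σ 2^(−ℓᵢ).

With common denominator 2^3 = 8: Σ 2^(−ℓᵢ) = 1/8 + 2/8 + 4/8 + 2/8 = 9/8 = 1.125.

1.125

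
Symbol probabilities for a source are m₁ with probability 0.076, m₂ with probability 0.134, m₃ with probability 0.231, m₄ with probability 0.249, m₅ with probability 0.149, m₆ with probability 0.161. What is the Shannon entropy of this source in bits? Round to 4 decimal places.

2.4924 bits

H = −Σ pᵢ log₂ pᵢ.
−0.076·log₂(0.076) = 0.2826
−0.134·log₂(0.134) = 0.3886
−0.231·log₂(0.231) = 0.4883
−0.249·log₂(0.249) = 0.4994
−0.149·log₂(0.149) = 0.4092
−0.161·log₂(0.161) = 0.4242
Sum ≈ 2.4924 → 2.4924 bits.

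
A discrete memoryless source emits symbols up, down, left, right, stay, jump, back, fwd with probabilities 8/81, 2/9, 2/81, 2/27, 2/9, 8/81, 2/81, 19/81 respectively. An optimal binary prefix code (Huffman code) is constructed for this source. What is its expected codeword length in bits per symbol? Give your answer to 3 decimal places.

2.691 bits/symbol

Repeatedly combine the two least-probable nodes; the expected code length is the sum of the merged weights.
merge 2/81 + 2/81 → 4/81
merge 4/81 + 2/27 → 10/81
merge 8/81 + 8/81 → 16/81
merge 10/81 + 16/81 → 26/81
merge 2/9 + 2/9 → 4/9
merge 19/81 + 26/81 → 5/9
merge 4/9 + 5/9 → 1
L = 4/81 + 10/81 + 16/81 + 26/81 + 4/9 + 5/9 + 1 = 218/81 ≈ 2.691 bits/symbol.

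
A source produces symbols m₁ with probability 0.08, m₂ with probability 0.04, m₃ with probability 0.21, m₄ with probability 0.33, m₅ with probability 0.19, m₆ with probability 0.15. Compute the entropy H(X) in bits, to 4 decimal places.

H = −Σ pᵢ log₂ pᵢ.
−0.08·log₂(0.08) = 0.2915
−0.04·log₂(0.04) = 0.1858
−0.21·log₂(0.21) = 0.4728
−0.33·log₂(0.33) = 0.5278
−0.19·log₂(0.19) = 0.4552
−0.15·log₂(0.15) = 0.4105
Sum ≈ 2.3437 → 2.3437 bits.

2.3437 bits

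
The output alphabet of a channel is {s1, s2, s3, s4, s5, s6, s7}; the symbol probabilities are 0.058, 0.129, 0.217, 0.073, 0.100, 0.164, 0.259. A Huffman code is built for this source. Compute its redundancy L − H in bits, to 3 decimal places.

Entropy H = −Σ p log₂ p ≈ 2.6381 bits.
Huffman merges: 29/500+73/1000→131/1000; 1/10+129/1000→229/1000; 131/1000+41/250→59/200; 217/1000+229/1000→223/500; 259/1000+59/200→277/500; 223/500+277/500→1. L = 531/200 ≈ 2.6550.
L − H = 2.6550 − 2.6381 = 0.017 bits.

0.017 bits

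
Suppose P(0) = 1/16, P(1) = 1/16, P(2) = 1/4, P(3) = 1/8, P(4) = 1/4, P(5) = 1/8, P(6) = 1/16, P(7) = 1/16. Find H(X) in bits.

2.75 bits

Each probability is a power of 1/2, so log₂(1/p) is an integer.
H = Σ p·log₂(1/p) = 1/16·4 + 1/16·4 + 1/4·2 + 1/8·3 + 1/4·2 + 1/8·3 + 1/16·4 + 1/16·4 = 2.75 bits.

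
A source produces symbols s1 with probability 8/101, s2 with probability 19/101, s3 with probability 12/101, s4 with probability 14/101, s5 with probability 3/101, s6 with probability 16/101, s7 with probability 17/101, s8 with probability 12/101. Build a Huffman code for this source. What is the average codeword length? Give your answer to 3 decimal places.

2.921 bits/symbol

Repeatedly combine the two least-probable nodes; the expected code length is the sum of the merged weights.
merge 3/101 + 8/101 → 11/101
merge 11/101 + 12/101 → 23/101
merge 12/101 + 14/101 → 26/101
merge 16/101 + 17/101 → 33/101
merge 19/101 + 23/101 → 42/101
merge 26/101 + 33/101 → 59/101
merge 42/101 + 59/101 → 1
L = 11/101 + 23/101 + 26/101 + 33/101 + 42/101 + 59/101 + 1 = 295/101 ≈ 2.921 bits/symbol.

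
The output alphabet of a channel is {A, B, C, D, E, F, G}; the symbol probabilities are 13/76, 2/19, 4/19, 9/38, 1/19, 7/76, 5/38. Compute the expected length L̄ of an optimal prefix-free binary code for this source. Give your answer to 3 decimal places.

Repeatedly combine the two least-probable nodes; the expected code length is the sum of the merged weights.
merge 1/19 + 7/76 → 11/76
merge 2/19 + 5/38 → 9/38
merge 11/76 + 13/76 → 6/19
merge 4/19 + 9/38 → 17/38
merge 9/38 + 6/19 → 21/38
merge 17/38 + 21/38 → 1
L = 11/76 + 9/38 + 6/19 + 17/38 + 21/38 + 1 = 205/76 ≈ 2.697 bits/symbol.

2.697 bits/symbol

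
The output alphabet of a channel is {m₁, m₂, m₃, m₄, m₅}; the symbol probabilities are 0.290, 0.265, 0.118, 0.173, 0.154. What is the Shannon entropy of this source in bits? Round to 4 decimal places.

H = −Σ pᵢ log₂ pᵢ.
−0.290·log₂(0.290) = 0.5179
−0.265·log₂(0.265) = 0.5077
−0.118·log₂(0.118) = 0.3638
−0.173·log₂(0.173) = 0.4379
−0.154·log₂(0.154) = 0.4156
Sum ≈ 2.2430 → 2.2430 bits.

2.2430 bits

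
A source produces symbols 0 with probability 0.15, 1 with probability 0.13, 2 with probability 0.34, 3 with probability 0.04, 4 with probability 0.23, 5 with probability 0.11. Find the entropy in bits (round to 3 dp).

2.346 bits

H = −Σ pᵢ log₂ pᵢ.
−0.15·log₂(0.15) = 0.4105
−0.13·log₂(0.13) = 0.3826
−0.34·log₂(0.34) = 0.5292
−0.04·log₂(0.04) = 0.1858
−0.23·log₂(0.23) = 0.4877
−0.11·log₂(0.11) = 0.3503
Sum ≈ 2.3461 → 2.346 bits.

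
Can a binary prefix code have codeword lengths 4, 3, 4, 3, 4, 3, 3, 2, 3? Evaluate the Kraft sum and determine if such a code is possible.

With common denominator 2^4 = 16: Σ 2^(−ℓᵢ) = 1/16 + 2/16 + 1/16 + 2/16 + 1/16 + 2/16 + 2/16 + 4/16 + 2/16 = 17/16 = 1.0625.
Kraft's inequality requires Σ ≤ 1; here Σ = 1.0625 > 1, so no such prefix code exists.

1.0625; no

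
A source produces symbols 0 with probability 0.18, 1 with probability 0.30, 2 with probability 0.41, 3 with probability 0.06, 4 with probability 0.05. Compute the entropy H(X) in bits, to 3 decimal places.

1.953 bits

H = −Σ pᵢ log₂ pᵢ.
−0.18·log₂(0.18) = 0.4453
−0.30·log₂(0.30) = 0.5211
−0.41·log₂(0.41) = 0.5274
−0.06·log₂(0.06) = 0.2435
−0.05·log₂(0.05) = 0.2161
Sum ≈ 1.9534 → 1.953 bits.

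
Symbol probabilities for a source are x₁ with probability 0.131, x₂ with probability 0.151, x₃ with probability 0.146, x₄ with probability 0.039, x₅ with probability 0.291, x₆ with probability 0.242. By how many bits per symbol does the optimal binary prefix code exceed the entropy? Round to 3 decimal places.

Entropy H = −Σ p log₂ p ≈ 2.3974 bits.
Huffman merges: 39/1000+131/1000→17/100; 73/500+151/1000→297/1000; 17/100+121/500→103/250; 291/1000+297/1000→147/250; 103/250+147/250→1. L = 2467/1000 ≈ 2.4670.
L − H = 2.4670 − 2.3974 = 0.070 bits.

0.070 bits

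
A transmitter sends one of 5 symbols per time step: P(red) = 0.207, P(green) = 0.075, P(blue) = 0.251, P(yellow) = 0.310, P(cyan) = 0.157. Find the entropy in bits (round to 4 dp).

H = −Σ pᵢ log₂ pᵢ.
−0.207·log₂(0.207) = 0.4704
−0.075·log₂(0.075) = 0.2803
−0.251·log₂(0.251) = 0.5006
−0.310·log₂(0.310) = 0.5238
−0.157·log₂(0.157) = 0.4194
Sum ≈ 2.1944 → 2.1944 bits.

2.1944 bits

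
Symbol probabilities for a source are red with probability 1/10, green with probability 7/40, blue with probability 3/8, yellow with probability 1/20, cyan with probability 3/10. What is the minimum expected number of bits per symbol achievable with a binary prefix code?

2.1 bits/symbol

Repeatedly combine the two least-probable nodes; the expected code length is the sum of the merged weights.
merge 1/20 + 1/10 → 3/20
merge 3/20 + 7/40 → 13/40
merge 3/10 + 13/40 → 5/8
merge 3/8 + 5/8 → 1
L = 3/20 + 13/40 + 5/8 + 1 = 21/10 = 2.1 bits/symbol.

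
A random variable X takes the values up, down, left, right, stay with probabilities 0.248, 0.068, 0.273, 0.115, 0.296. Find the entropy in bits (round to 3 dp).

H = −Σ pᵢ log₂ pᵢ.
−0.248·log₂(0.248) = 0.4989
−0.068·log₂(0.068) = 0.2637
−0.273·log₂(0.273) = 0.5113
−0.115·log₂(0.115) = 0.3588
−0.296·log₂(0.296) = 0.5199
Sum ≈ 2.1526 → 2.153 bits.

2.153 bits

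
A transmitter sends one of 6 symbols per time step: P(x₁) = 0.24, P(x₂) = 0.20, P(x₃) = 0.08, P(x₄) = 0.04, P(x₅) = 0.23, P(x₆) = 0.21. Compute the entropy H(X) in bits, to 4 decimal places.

2.3963 bits

H = −Σ pᵢ log₂ pᵢ.
−0.24·log₂(0.24) = 0.4941
−0.20·log₂(0.20) = 0.4644
−0.08·log₂(0.08) = 0.2915
−0.04·log₂(0.04) = 0.1858
−0.23·log₂(0.23) = 0.4877
−0.21·log₂(0.21) = 0.4728
Sum ≈ 2.3963 → 2.3963 bits.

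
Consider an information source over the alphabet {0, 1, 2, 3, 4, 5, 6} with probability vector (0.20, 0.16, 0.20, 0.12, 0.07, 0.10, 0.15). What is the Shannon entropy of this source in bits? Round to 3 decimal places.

2.730 bits

H = −Σ pᵢ log₂ pᵢ.
−0.20·log₂(0.20) = 0.4644
−0.16·log₂(0.16) = 0.4230
−0.20·log₂(0.20) = 0.4644
−0.12·log₂(0.12) = 0.3671
−0.07·log₂(0.07) = 0.2686
−0.10·log₂(0.10) = 0.3322
−0.15·log₂(0.15) = 0.4105
Sum ≈ 2.7301 → 2.730 bits.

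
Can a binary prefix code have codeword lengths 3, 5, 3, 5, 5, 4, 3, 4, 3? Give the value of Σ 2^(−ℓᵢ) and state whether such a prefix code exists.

With common denominator 2^5 = 32: Σ 2^(−ℓᵢ) = 4/32 + 1/32 + 4/32 + 1/32 + 1/32 + 2/32 + 4/32 + 2/32 + 4/32 = 23/32 = 0.71875.
Kraft's inequality requires Σ ≤ 1; here Σ = 0.71875 ≤ 1, so such a prefix code exists.

0.71875; yes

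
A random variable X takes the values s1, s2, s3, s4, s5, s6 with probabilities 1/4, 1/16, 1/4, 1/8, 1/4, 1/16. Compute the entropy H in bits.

Each probability is a power of 1/2, so log₂(1/p) is an integer.
H = Σ p·log₂(1/p) = 1/4·2 + 1/16·4 + 1/4·2 + 1/8·3 + 1/4·2 + 1/16·4 = 2.375 bits.

2.375 bits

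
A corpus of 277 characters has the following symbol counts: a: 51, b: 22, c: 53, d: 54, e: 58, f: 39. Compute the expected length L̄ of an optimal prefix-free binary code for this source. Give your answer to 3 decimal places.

2.596 bits/symbol

Probabilities are the counts divided by 277.
Repeatedly combine the two least-probable nodes; the expected code length is the sum of the merged weights.
merge 22/277 + 39/277 → 61/277
merge 51/277 + 53/277 → 104/277
merge 54/277 + 58/277 → 112/277
merge 61/277 + 104/277 → 165/277
merge 112/277 + 165/277 → 1
L = 61/277 + 104/277 + 112/277 + 165/277 + 1 = 719/277 ≈ 2.596 bits/symbol.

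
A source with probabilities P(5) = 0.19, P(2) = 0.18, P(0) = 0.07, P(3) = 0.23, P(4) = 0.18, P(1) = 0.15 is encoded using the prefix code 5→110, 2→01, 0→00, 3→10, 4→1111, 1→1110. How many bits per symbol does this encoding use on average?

2.85 bits/symbol

L̄ = Σ pᵢ·ℓᵢ = 0.19·3 + 0.18·2 + 0.07·2 + 0.23·2 + 0.18·4 + 0.15·4 = 2.85 bits/symbol.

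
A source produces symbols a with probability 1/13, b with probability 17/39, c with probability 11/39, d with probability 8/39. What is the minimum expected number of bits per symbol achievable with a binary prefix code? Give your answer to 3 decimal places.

Repeatedly combine the two least-probable nodes; the expected code length is the sum of the merged weights.
merge 1/13 + 8/39 → 11/39
merge 11/39 + 11/39 → 22/39
merge 17/39 + 22/39 → 1
L = 11/39 + 22/39 + 1 = 24/13 ≈ 1.846 bits/symbol.

1.846 bits/symbol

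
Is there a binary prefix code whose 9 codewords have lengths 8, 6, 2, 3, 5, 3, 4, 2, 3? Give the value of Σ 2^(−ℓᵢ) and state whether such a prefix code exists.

0.98828125; yes

With common denominator 2^8 = 256: Σ 2^(−ℓᵢ) = 1/256 + 4/256 + 64/256 + 32/256 + 8/256 + 32/256 + 16/256 + 64/256 + 32/256 = 253/256 = 0.98828125.
Kraft's inequality requires Σ ≤ 1; here Σ = 0.98828125 ≤ 1, so such a prefix code exists.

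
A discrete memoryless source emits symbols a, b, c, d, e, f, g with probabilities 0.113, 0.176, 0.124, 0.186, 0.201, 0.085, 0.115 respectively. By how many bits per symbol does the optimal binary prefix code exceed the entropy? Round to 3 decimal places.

Entropy H = −Σ p log₂ p ≈ 2.7477 bits.
Huffman merges: 17/200+113/1000→99/500; 23/200+31/250→239/1000; 22/125+93/500→181/500; 99/500+201/1000→399/1000; 239/1000+181/500→601/1000; 399/1000+601/1000→1. L = 2799/1000 ≈ 2.7990.
L − H = 2.7990 − 2.7477 = 0.051 bits.

0.051 bits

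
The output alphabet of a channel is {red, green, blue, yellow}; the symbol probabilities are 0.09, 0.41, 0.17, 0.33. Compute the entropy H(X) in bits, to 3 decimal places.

1.802 bits

H = −Σ pᵢ log₂ pᵢ.
−0.09·log₂(0.09) = 0.3127
−0.41·log₂(0.41) = 0.5274
−0.17·log₂(0.17) = 0.4346
−0.33·log₂(0.33) = 0.5278
Sum ≈ 1.8024 → 1.802 bits.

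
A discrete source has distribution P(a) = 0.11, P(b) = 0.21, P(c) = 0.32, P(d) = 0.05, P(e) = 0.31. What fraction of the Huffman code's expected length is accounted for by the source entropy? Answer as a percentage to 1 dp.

Entropy H = −Σ p log₂ p ≈ 2.0890 bits.
Huffman merges: 1/20+11/100→4/25; 4/25+21/100→37/100; 31/100+8/25→63/100; 37/100+63/100→1. L = 54/25 ≈ 2.1600.
Efficiency = H/L = 2.0890/2.1600 = 96.7%.

96.7%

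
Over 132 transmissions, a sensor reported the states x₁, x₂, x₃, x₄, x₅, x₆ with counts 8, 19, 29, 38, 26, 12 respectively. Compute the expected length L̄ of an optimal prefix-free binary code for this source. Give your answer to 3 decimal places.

2.447 bits/symbol

Probabilities are the counts divided by 132.
Repeatedly combine the two least-probable nodes; the expected code length is the sum of the merged weights.
merge 2/33 + 1/11 → 5/33
merge 19/132 + 5/33 → 13/44
merge 13/66 + 29/132 → 5/12
merge 19/66 + 13/44 → 7/12
merge 5/12 + 7/12 → 1
L = 5/33 + 13/44 + 5/12 + 7/12 + 1 = 323/132 ≈ 2.447 bits/symbol.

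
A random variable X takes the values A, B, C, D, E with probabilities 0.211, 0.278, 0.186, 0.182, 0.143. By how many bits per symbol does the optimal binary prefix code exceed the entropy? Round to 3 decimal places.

0.038 bits

Entropy H = −Σ p log₂ p ≈ 2.2870 bits.
Huffman merges: 143/1000+91/500→13/40; 93/500+211/1000→397/1000; 139/500+13/40→603/1000; 397/1000+603/1000→1. L = 93/40 ≈ 2.3250.
L − H = 2.3250 − 2.2870 = 0.038 bits.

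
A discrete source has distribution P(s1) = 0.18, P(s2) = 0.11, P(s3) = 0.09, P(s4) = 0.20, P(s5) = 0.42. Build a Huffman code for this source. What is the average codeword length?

2.16 bits/symbol

Repeatedly combine the two least-probable nodes; the expected code length is the sum of the merged weights.
merge 9/100 + 11/100 → 1/5
merge 9/50 + 1/5 → 19/50
merge 1/5 + 19/50 → 29/50
merge 21/50 + 29/50 → 1
L = 1/5 + 19/50 + 29/50 + 1 = 54/25 = 2.16 bits/symbol.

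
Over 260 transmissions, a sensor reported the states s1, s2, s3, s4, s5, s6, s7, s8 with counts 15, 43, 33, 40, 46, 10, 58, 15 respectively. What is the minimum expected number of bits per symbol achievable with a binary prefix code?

2.85 bits/symbol

Probabilities are the counts divided by 260.
Repeatedly combine the two least-probable nodes; the expected code length is the sum of the merged weights.
merge 1/26 + 3/52 → 5/52
merge 3/52 + 5/52 → 2/13
merge 33/260 + 2/13 → 73/260
merge 2/13 + 43/260 → 83/260
merge 23/130 + 29/130 → 2/5
merge 73/260 + 83/260 → 3/5
merge 2/5 + 3/5 → 1
L = 5/52 + 2/13 + 73/260 + 83/260 + 2/5 + 3/5 + 1 = 57/20 = 2.85 bits/symbol.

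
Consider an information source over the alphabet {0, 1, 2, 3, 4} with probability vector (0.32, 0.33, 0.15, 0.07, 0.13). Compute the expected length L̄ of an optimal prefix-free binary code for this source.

2.2 bits/symbol

Repeatedly combine the two least-probable nodes; the expected code length is the sum of the merged weights.
merge 7/100 + 13/100 → 1/5
merge 3/20 + 1/5 → 7/20
merge 8/25 + 33/100 → 13/20
merge 7/20 + 13/20 → 1
L = 1/5 + 7/20 + 13/20 + 1 = 11/5 = 2.2 bits/symbol.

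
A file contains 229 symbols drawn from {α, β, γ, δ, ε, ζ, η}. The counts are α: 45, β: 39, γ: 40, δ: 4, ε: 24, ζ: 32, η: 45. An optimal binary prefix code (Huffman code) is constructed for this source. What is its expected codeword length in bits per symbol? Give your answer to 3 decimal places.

Probabilities are the counts divided by 229.
Repeatedly combine the two least-probable nodes; the expected code length is the sum of the merged weights.
merge 4/229 + 24/229 → 28/229
merge 28/229 + 32/229 → 60/229
merge 39/229 + 40/229 → 79/229
merge 45/229 + 45/229 → 90/229
merge 60/229 + 79/229 → 139/229
merge 90/229 + 139/229 → 1
L = 28/229 + 60/229 + 79/229 + 90/229 + 139/229 + 1 = 625/229 ≈ 2.729 bits/symbol.

2.729 bits/symbol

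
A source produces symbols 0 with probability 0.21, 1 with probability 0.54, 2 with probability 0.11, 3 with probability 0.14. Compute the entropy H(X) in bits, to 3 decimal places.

H = −Σ pᵢ log₂ pᵢ.
−0.21·log₂(0.21) = 0.4728
−0.54·log₂(0.54) = 0.4800
−0.11·log₂(0.11) = 0.3503
−0.14·log₂(0.14) = 0.3971
Sum ≈ 1.7003 → 1.700 bits.

1.700 bits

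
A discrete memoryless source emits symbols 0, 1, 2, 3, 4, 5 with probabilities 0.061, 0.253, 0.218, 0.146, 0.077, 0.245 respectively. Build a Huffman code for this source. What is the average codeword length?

Repeatedly combine the two least-probable nodes; the expected code length is the sum of the merged weights.
merge 61/1000 + 77/1000 → 69/500
merge 69/500 + 73/500 → 71/250
merge 109/500 + 49/200 → 463/1000
merge 253/1000 + 71/250 → 537/1000
merge 463/1000 + 537/1000 → 1
L = 69/500 + 71/250 + 463/1000 + 537/1000 + 1 = 1211/500 = 2.422 bits/symbol.

2.422 bits/symbol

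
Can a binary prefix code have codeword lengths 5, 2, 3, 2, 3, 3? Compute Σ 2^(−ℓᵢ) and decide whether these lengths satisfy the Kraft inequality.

With common denominator 2^5 = 32: Σ 2^(−ℓᵢ) = 1/32 + 8/32 + 4/32 + 8/32 + 4/32 + 4/32 = 29/32 = 0.90625.
Kraft's inequality requires Σ ≤ 1; here Σ = 0.90625 ≤ 1, so such a prefix code exists.

0.90625; yes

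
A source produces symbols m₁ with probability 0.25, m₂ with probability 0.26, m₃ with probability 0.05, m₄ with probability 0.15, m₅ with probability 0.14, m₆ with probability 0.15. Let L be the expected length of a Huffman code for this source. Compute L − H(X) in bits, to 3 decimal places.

0.050 bits

Entropy H = −Σ p log₂ p ≈ 2.4396 bits.
Huffman merges: 1/20+7/50→19/100; 3/20+3/20→3/10; 19/100+1/4→11/25; 13/50+3/10→14/25; 11/25+14/25→1. L = 249/100 ≈ 2.4900.
L − H = 2.4900 − 2.4396 = 0.050 bits.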